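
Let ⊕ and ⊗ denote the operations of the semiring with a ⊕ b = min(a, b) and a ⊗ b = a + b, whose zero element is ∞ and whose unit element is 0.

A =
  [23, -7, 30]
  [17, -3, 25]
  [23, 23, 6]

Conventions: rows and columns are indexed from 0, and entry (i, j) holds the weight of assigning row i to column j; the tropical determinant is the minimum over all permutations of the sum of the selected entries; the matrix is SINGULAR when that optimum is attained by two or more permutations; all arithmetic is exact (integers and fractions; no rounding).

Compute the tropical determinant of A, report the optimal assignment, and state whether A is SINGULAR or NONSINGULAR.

σ = (0, 1, 2): 23 + (-3) + 6 = 26
σ = (0, 2, 1): 23 + 25 + 23 = 71
σ = (1, 0, 2): (-7) + 17 + 6 = 16
σ = (1, 2, 0): (-7) + 25 + 23 = 41
σ = (2, 0, 1): 30 + 17 + 23 = 70
σ = (2, 1, 0): 30 + (-3) + 23 = 50
Optimal value attained by: σ = (1, 0, 2).
Answer: det⊕(A) = 16; verdict: NONSINGULAR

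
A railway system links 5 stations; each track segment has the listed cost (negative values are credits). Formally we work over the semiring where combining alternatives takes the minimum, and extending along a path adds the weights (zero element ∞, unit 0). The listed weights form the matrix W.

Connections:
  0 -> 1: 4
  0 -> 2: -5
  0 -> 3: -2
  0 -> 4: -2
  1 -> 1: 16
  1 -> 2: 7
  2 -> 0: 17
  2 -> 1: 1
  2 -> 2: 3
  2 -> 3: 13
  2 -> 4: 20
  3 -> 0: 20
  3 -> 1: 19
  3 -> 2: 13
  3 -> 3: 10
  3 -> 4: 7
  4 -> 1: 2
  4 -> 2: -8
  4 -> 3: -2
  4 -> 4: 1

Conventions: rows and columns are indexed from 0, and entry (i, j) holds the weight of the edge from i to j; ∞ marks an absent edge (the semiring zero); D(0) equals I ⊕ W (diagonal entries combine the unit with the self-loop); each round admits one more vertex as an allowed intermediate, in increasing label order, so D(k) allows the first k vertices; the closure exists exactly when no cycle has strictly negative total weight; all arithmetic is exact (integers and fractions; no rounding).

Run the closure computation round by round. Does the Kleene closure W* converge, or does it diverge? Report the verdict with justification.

D(0):
  [0, 4, -5, -2, -2]
  [∞, 0, 7, ∞, ∞]
  [17, 1, 0, 13, 20]
  [20, 19, 13, 0, 7]
  [∞, 2, -8, -2, 0]
D(1):
  [0, 4, -5, -2, -2]
  [∞, 0, 7, ∞, ∞]
  [17, 1, 0, 13, 15]
  [20, 19, 13, 0, 7]
  [∞, 2, -8, -2, 0]
D(2):
  [0, 4, -5, -2, -2]
  [∞, 0, 7, ∞, ∞]
  [17, 1, 0, 13, 15]
  [20, 19, 13, 0, 7]
  [∞, 2, -8, -2, 0]
D(3):
  [0, -4, -5, -2, -2]
  [24, 0, 7, 20, 22]
  [17, 1, 0, 13, 15]
  [20, 14, 13, 0, 7]
  [9, -7, -8, -2, 0]
D(4):
  [0, -4, -5, -2, -2]
  [24, 0, 7, 20, 22]
  [17, 1, 0, 13, 15]
  [20, 14, 13, 0, 7]
  [9, -7, -8, -2, 0]
D(5):
  [0, -9, -10, -4, -2]
  [24, 0, 7, 20, 22]
  [17, 1, 0, 13, 15]
  [16, 0, -1, 0, 7]
  [9, -7, -8, -2, 0]
Key observation: every diagonal entry stays at the unit through all rounds, so no improving cycle exists.
Answer: CONVERGES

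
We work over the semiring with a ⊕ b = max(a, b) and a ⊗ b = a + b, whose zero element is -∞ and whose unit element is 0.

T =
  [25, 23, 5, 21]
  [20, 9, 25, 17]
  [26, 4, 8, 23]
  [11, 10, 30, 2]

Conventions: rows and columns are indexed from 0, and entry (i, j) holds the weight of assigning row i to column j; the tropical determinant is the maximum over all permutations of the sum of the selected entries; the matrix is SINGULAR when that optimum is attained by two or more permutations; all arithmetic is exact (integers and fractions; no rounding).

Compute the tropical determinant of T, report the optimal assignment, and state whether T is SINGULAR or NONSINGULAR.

σ = (0, 1, 2, 3): 25 + 9 + 8 + 2 = 44
σ = (0, 1, 3, 2): 25 + 9 + 23 + 30 = 87
σ = (0, 2, 1, 3): 25 + 25 + 4 + 2 = 56
σ = (0, 2, 3, 1): 25 + 25 + 23 + 10 = 83
σ = (0, 3, 1, 2): 25 + 17 + 4 + 30 = 76
σ = (0, 3, 2, 1): 25 + 17 + 8 + 10 = 60
σ = (1, 0, 2, 3): 23 + 20 + 8 + 2 = 53
σ = (1, 0, 3, 2): 23 + 20 + 23 + 30 = 96
σ = (1, 2, 0, 3): 23 + 25 + 26 + 2 = 76
σ = (1, 2, 3, 0): 23 + 25 + 23 + 11 = 82
σ = (1, 3, 0, 2): 23 + 17 + 26 + 30 = 96
σ = (1, 3, 2, 0): 23 + 17 + 8 + 11 = 59
σ = (2, 0, 1, 3): 5 + 20 + 4 + 2 = 31
σ = (2, 0, 3, 1): 5 + 20 + 23 + 10 = 58
σ = (2, 1, 0, 3): 5 + 9 + 26 + 2 = 42
σ = (2, 1, 3, 0): 5 + 9 + 23 + 11 = 48
σ = (2, 3, 0, 1): 5 + 17 + 26 + 10 = 58
σ = (2, 3, 1, 0): 5 + 17 + 4 + 11 = 37
σ = (3, 0, 1, 2): 21 + 20 + 4 + 30 = 75
σ = (3, 0, 2, 1): 21 + 20 + 8 + 10 = 59
σ = (3, 1, 0, 2): 21 + 9 + 26 + 30 = 86
σ = (3, 1, 2, 0): 21 + 9 + 8 + 11 = 49
σ = (3, 2, 0, 1): 21 + 25 + 26 + 10 = 82
σ = (3, 2, 1, 0): 21 + 25 + 4 + 11 = 61
Optimal value attained by: σ = (1, 0, 3, 2).
Answer: det⊕(T) = 96; verdict: SINGULAR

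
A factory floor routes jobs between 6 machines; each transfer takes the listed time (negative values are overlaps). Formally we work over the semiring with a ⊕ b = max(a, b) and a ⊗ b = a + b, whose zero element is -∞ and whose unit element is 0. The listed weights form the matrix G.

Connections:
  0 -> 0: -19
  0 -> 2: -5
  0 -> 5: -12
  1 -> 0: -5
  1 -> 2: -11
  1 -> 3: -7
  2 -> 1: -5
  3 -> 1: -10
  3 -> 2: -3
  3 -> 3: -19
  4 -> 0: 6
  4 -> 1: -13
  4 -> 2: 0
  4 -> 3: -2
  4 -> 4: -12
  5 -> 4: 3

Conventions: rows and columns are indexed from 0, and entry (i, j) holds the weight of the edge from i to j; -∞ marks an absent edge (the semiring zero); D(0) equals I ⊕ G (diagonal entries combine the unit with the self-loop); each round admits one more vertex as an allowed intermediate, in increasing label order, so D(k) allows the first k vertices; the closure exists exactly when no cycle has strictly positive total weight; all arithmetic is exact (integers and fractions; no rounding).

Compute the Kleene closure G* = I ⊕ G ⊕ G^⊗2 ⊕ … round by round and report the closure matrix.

D(0):
  [0, -∞, -5, -∞, -∞, -12]
  [-5, 0, -11, -7, -∞, -∞]
  [-∞, -5, 0, -∞, -∞, -∞]
  [-∞, -10, -3, 0, -∞, -∞]
  [6, -13, 0, -2, 0, -∞]
  [-∞, -∞, -∞, -∞, 3, 0]
D(1):
  [0, -∞, -5, -∞, -∞, -12]
  [-5, 0, -10, -7, -∞, -17]
  [-∞, -5, 0, -∞, -∞, -∞]
  [-∞, -10, -3, 0, -∞, -∞]
  [6, -13, 1, -2, 0, -6]
  [-∞, -∞, -∞, -∞, 3, 0]
D(2):
  [0, -∞, -5, -∞, -∞, -12]
  [-5, 0, -10, -7, -∞, -17]
  [-10, -5, 0, -12, -∞, -22]
  [-15, -10, -3, 0, -∞, -27]
  [6, -13, 1, -2, 0, -6]
  [-∞, -∞, -∞, -∞, 3, 0]
D(3):
  [0, -10, -5, -17, -∞, -12]
  [-5, 0, -10, -7, -∞, -17]
  [-10, -5, 0, -12, -∞, -22]
  [-13, -8, -3, 0, -∞, -25]
  [6, -4, 1, -2, 0, -6]
  [-∞, -∞, -∞, -∞, 3, 0]
D(4):
  [0, -10, -5, -17, -∞, -12]
  [-5, 0, -10, -7, -∞, -17]
  [-10, -5, 0, -12, -∞, -22]
  [-13, -8, -3, 0, -∞, -25]
  [6, -4, 1, -2, 0, -6]
  [-∞, -∞, -∞, -∞, 3, 0]
D(5):
  [0, -10, -5, -17, -∞, -12]
  [-5, 0, -10, -7, -∞, -17]
  [-10, -5, 0, -12, -∞, -22]
  [-13, -8, -3, 0, -∞, -25]
  [6, -4, 1, -2, 0, -6]
  [9, -1, 4, 1, 3, 0]
D(6):
  [0, -10, -5, -11, -9, -12]
  [-5, 0, -10, -7, -14, -17]
  [-10, -5, 0, -12, -19, -22]
  [-13, -8, -3, 0, -22, -25]
  [6, -4, 1, -2, 0, -6]
  [9, -1, 4, 1, 3, 0]
Answer: G* = [[0, -10, -5, -11, -9, -12], [-5, 0, -10, -7, -14, -17], [-10, -5, 0, -12, -19, -22], [-13, -8, -3, 0, -22, -25], [6, -4, 1, -2, 0, -6], [9, -1, 4, 1, 3, 0]]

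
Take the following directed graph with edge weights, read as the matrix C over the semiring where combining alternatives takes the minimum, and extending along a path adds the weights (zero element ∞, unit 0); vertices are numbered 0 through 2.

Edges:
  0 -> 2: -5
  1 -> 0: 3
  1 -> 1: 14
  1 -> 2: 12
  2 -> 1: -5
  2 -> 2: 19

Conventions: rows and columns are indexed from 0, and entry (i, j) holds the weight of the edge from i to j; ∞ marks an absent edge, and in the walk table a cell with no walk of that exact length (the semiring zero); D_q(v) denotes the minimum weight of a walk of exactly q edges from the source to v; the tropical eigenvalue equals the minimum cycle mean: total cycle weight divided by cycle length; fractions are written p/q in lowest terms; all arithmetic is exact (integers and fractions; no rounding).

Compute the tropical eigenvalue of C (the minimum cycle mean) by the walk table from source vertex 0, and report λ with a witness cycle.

q=0: [0, ∞, ∞]
q=1: [∞, ∞, -5]
q=2: [∞, -10, 14]
q=3: [-7, 4, 2]
Optimal cycle mean attained by: cycle 0->2->1->0, total (-5) + (-5) + 3, length 3.
Answer: λ = -7/3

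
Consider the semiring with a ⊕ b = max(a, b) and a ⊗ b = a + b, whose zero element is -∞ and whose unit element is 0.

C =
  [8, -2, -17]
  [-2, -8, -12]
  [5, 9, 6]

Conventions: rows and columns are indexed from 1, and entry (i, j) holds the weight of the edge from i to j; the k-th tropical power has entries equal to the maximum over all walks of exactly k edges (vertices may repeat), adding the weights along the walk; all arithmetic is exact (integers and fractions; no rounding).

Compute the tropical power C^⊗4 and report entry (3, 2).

C^⊗2:
  [16, 6, -9]
  [6, -3, -6]
  [13, 15, 12]
C^⊗3:
  [24, 14, -1]
  [14, 4, 0]
  [21, 21, 18]
C^⊗4:
  [32, 22, 7]
  [22, 12, 6]
  [29, 27, 24]
Key observation: the optimum is the walk 3->3->3->3->2, with weight 6 + 6 + 6 + 9 = 27.
Optimal value attained by: walk 3->3->3->3->2.
Answer: (C^⊗4)[3][2] = 27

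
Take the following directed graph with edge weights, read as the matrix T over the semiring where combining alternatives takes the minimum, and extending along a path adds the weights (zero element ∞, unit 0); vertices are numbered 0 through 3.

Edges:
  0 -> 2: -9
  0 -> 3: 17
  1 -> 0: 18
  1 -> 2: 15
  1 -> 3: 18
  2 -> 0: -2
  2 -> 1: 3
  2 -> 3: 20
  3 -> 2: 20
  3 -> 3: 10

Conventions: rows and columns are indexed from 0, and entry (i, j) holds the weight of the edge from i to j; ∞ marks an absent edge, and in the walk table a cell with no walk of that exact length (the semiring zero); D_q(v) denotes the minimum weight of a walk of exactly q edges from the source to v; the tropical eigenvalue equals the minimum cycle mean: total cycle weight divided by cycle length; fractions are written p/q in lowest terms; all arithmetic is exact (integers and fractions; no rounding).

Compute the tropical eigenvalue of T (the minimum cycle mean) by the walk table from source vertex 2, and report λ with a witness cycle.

q=0: [∞, ∞, 0, ∞]
q=1: [-2, 3, ∞, 20]
q=2: [21, ∞, -11, 15]
q=3: [-13, -8, 12, 9]
q=4: [10, 15, -22, 4]
Optimal cycle mean attained by: cycle 0->2->0, total (-9) + (-2), length 2.
Answer: λ = -11/2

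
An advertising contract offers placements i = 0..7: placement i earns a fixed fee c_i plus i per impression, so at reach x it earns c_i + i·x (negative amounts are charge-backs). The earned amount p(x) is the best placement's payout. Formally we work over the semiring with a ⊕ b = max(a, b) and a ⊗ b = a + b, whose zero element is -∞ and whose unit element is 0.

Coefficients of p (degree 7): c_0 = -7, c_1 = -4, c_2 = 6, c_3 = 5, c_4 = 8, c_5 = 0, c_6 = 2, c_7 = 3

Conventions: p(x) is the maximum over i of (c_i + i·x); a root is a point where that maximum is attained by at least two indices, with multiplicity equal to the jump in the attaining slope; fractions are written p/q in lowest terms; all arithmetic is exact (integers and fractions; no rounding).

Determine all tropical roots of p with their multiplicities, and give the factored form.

hull edge (i=0, c=-7) to (i=2, c=6): slope 13/2, span 2
hull edge (i=2, c=6) to (i=4, c=8): slope 1, span 2
hull edge (i=4, c=8) to (i=7, c=3): slope -5/3, span 3
Factored form: p(x) = 3 ⊗ (x ⊕ (-13/2)) ⊗ (x ⊕ (-13/2)) ⊗ (x ⊕ (-1)) ⊗ (x ⊕ (-1)) ⊗ (x ⊕ 5/3) ⊗ (x ⊕ 5/3) ⊗ (x ⊕ 5/3)
Answer: roots = -13/2 (mult 2), -1 (mult 2), 5/3 (mult 3)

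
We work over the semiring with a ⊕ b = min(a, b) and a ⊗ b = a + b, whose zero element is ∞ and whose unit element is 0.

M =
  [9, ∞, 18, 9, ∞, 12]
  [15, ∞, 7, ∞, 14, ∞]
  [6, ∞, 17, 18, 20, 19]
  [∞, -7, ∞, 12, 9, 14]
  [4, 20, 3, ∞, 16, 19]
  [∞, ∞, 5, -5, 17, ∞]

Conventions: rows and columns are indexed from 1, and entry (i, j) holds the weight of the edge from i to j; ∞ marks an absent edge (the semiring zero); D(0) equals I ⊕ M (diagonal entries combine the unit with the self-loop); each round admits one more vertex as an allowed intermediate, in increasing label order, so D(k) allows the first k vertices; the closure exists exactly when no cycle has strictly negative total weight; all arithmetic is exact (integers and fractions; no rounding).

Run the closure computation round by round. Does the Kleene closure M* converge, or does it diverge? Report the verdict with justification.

D(0):
  [0, ∞, 18, 9, ∞, 12]
  [15, 0, 7, ∞, 14, ∞]
  [6, ∞, 0, 18, 20, 19]
  [∞, -7, ∞, 0, 9, 14]
  [4, 20, 3, ∞, 0, 19]
  [∞, ∞, 5, -5, 17, 0]
D(1):
  [0, ∞, 18, 9, ∞, 12]
  [15, 0, 7, 24, 14, 27]
  [6, ∞, 0, 15, 20, 18]
  [∞, -7, ∞, 0, 9, 14]
  [4, 20, 3, 13, 0, 16]
  [∞, ∞, 5, -5, 17, 0]
D(2):
  [0, ∞, 18, 9, ∞, 12]
  [15, 0, 7, 24, 14, 27]
  [6, ∞, 0, 15, 20, 18]
  [8, -7, 0, 0, 7, 14]
  [4, 20, 3, 13, 0, 16]
  [∞, ∞, 5, -5, 17, 0]
D(3):
  [0, ∞, 18, 9, 38, 12]
  [13, 0, 7, 22, 14, 25]
  [6, ∞, 0, 15, 20, 18]
  [6, -7, 0, 0, 7, 14]
  [4, 20, 3, 13, 0, 16]
  [11, ∞, 5, -5, 17, 0]
D(4):
  [0, 2, 9, 9, 16, 12]
  [13, 0, 7, 22, 14, 25]
  [6, 8, 0, 15, 20, 18]
  [6, -7, 0, 0, 7, 14]
  [4, 6, 3, 13, 0, 16]
  [1, -12, -5, -5, 2, 0]
D(5):
  [0, 2, 9, 9, 16, 12]
  [13, 0, 7, 22, 14, 25]
  [6, 8, 0, 15, 20, 18]
  [6, -7, 0, 0, 7, 14]
  [4, 6, 3, 13, 0, 16]
  [1, -12, -5, -5, 2, 0]
D(6):
  [0, 0, 7, 7, 14, 12]
  [13, 0, 7, 20, 14, 25]
  [6, 6, 0, 13, 20, 18]
  [6, -7, 0, 0, 7, 14]
  [4, 4, 3, 11, 0, 16]
  [1, -12, -5, -5, 2, 0]
Key observation: every diagonal entry stays at the unit through all rounds, so no improving cycle exists.
Answer: CONVERGES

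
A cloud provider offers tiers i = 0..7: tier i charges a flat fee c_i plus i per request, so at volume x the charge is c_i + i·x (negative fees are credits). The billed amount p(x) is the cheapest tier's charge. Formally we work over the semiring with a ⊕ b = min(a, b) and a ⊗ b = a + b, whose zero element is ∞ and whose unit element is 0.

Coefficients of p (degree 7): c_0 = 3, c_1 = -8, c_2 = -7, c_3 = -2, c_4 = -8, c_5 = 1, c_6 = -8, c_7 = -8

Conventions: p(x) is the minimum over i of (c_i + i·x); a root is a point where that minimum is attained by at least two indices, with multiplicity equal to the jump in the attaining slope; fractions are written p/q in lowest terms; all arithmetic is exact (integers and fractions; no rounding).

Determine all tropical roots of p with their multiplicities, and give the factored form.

hull edge (i=0, c=3) to (i=1, c=-8): slope -11, span 1
hull edge (i=1, c=-8) to (i=7, c=-8): slope 0, span 6
Factored form: p(x) = -8 ⊗ (x ⊕ 0) ⊗ (x ⊕ 0) ⊗ (x ⊕ 0) ⊗ (x ⊕ 0) ⊗ (x ⊕ 0) ⊗ (x ⊕ 0) ⊗ (x ⊕ 11)
Answer: roots = 0 (mult 6), 11 (mult 1)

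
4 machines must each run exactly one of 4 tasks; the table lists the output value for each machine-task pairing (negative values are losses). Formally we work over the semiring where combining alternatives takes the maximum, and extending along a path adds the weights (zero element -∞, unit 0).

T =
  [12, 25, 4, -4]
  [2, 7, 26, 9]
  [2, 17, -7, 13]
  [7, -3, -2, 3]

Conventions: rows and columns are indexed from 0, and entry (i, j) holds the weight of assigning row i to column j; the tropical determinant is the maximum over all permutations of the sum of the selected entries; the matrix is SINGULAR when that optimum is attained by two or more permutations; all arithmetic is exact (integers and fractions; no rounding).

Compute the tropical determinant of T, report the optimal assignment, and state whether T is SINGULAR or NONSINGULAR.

σ = (0, 1, 2, 3): 12 + 7 + (-7) + 3 = 15
σ = (0, 1, 3, 2): 12 + 7 + 13 + (-2) = 30
σ = (0, 2, 1, 3): 12 + 26 + 17 + 3 = 58
σ = (0, 2, 3, 1): 12 + 26 + 13 + (-3) = 48
σ = (0, 3, 1, 2): 12 + 9 + 17 + (-2) = 36
σ = (0, 3, 2, 1): 12 + 9 + (-7) + (-3) = 11
σ = (1, 0, 2, 3): 25 + 2 + (-7) + 3 = 23
σ = (1, 0, 3, 2): 25 + 2 + 13 + (-2) = 38
σ = (1, 2, 0, 3): 25 + 26 + 2 + 3 = 56
σ = (1, 2, 3, 0): 25 + 26 + 13 + 7 = 71
σ = (1, 3, 0, 2): 25 + 9 + 2 + (-2) = 34
σ = (1, 3, 2, 0): 25 + 9 + (-7) + 7 = 34
σ = (2, 0, 1, 3): 4 + 2 + 17 + 3 = 26
σ = (2, 0, 3, 1): 4 + 2 + 13 + (-3) = 16
σ = (2, 1, 0, 3): 4 + 7 + 2 + 3 = 16
σ = (2, 1, 3, 0): 4 + 7 + 13 + 7 = 31
σ = (2, 3, 0, 1): 4 + 9 + 2 + (-3) = 12
σ = (2, 3, 1, 0): 4 + 9 + 17 + 7 = 37
σ = (3, 0, 1, 2): (-4) + 2 + 17 + (-2) = 13
σ = (3, 0, 2, 1): (-4) + 2 + (-7) + (-3) = -12
σ = (3, 1, 0, 2): (-4) + 7 + 2 + (-2) = 3
σ = (3, 1, 2, 0): (-4) + 7 + (-7) + 7 = 3
σ = (3, 2, 0, 1): (-4) + 26 + 2 + (-3) = 21
σ = (3, 2, 1, 0): (-4) + 26 + 17 + 7 = 46
Optimal value attained by: σ = (1, 2, 3, 0).
Answer: det⊕(T) = 71; verdict: NONSINGULAR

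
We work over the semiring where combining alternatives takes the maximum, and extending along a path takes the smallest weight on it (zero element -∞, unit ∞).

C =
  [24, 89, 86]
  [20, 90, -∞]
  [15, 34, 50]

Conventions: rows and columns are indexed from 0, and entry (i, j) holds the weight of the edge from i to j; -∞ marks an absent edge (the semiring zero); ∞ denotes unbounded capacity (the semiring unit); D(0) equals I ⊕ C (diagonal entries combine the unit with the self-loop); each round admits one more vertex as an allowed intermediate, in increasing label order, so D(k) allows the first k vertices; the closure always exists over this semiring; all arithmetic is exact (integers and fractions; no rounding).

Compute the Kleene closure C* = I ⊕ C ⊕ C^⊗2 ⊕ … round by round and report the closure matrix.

D(0):
  [∞, 89, 86]
  [20, ∞, -∞]
  [15, 34, ∞]
D(1):
  [∞, 89, 86]
  [20, ∞, 20]
  [15, 34, ∞]
D(2):
  [∞, 89, 86]
  [20, ∞, 20]
  [20, 34, ∞]
D(3):
  [∞, 89, 86]
  [20, ∞, 20]
  [20, 34, ∞]
Answer: C* = [[∞, 89, 86], [20, ∞, 20], [20, 34, ∞]]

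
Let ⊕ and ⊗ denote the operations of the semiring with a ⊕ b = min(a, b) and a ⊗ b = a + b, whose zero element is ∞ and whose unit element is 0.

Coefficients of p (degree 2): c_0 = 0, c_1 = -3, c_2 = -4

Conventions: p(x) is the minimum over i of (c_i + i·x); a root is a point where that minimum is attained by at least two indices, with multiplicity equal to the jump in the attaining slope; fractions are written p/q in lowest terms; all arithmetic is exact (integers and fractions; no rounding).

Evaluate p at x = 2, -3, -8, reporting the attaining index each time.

p(2) = min(0+0·2=0, -3+1·2=-1, -4+2·2=0) = -1 (attained by i=1)
p(-3) = min(0+0·(-3)=0, -3+1·(-3)=-6, -4+2·(-3)=-10) = -10 (attained by i=2)
p(-8) = min(0+0·(-8)=0, -3+1·(-8)=-11, -4+2·(-8)=-20) = -20 (attained by i=2)
Answer: p(2) = -1; p(-3) = -10; p(-8) = -20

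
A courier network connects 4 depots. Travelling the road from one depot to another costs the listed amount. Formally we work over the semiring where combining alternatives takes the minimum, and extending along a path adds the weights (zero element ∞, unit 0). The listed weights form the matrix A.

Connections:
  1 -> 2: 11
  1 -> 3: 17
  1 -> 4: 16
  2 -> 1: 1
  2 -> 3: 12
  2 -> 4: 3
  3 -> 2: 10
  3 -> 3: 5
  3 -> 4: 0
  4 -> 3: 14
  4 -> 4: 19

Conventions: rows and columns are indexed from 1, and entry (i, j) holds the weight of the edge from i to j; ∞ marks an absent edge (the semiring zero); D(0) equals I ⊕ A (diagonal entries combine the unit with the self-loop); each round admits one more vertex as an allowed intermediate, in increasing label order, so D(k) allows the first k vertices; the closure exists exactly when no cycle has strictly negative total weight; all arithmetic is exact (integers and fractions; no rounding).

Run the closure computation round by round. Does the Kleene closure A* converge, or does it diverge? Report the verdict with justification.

D(0):
  [0, 11, 17, 16]
  [1, 0, 12, 3]
  [∞, 10, 0, 0]
  [∞, ∞, 14, 0]
D(1):
  [0, 11, 17, 16]
  [1, 0, 12, 3]
  [∞, 10, 0, 0]
  [∞, ∞, 14, 0]
D(2):
  [0, 11, 17, 14]
  [1, 0, 12, 3]
  [11, 10, 0, 0]
  [∞, ∞, 14, 0]
D(3):
  [0, 11, 17, 14]
  [1, 0, 12, 3]
  [11, 10, 0, 0]
  [25, 24, 14, 0]
D(4):
  [0, 11, 17, 14]
  [1, 0, 12, 3]
  [11, 10, 0, 0]
  [25, 24, 14, 0]
Key observation: every diagonal entry stays at the unit through all rounds, so no improving cycle exists.
Answer: CONVERGES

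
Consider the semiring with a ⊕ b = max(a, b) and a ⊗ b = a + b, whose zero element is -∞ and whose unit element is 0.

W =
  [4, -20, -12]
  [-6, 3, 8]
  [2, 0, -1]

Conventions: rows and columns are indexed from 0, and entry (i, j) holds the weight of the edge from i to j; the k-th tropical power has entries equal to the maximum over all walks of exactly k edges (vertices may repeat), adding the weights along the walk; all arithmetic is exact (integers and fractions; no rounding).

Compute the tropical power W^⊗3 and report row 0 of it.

W^⊗2:
  [8, -12, -8]
  [10, 8, 11]
  [6, 3, 8]
W^⊗3:
  [12, -8, -4]
  [14, 11, 16]
  [10, 8, 11]
Answer: row 0 of W^⊗3 = [12, -8, -4]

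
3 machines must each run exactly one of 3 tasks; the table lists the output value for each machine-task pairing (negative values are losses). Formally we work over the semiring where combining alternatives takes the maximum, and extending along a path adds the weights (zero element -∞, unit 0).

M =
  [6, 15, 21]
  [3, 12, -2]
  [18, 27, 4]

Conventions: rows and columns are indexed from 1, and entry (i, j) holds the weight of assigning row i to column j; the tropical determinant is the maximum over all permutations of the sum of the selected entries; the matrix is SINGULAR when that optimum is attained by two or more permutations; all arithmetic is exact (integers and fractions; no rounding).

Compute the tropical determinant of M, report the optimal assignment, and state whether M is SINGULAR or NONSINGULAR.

σ = (1, 2, 3): 6 + 12 + 4 = 22
σ = (1, 3, 2): 6 + (-2) + 27 = 31
σ = (2, 1, 3): 15 + 3 + 4 = 22
σ = (2, 3, 1): 15 + (-2) + 18 = 31
σ = (3, 1, 2): 21 + 3 + 27 = 51
σ = (3, 2, 1): 21 + 12 + 18 = 51
Optimal value attained by: σ = (3, 1, 2).
Answer: det⊕(M) = 51; verdict: SINGULAR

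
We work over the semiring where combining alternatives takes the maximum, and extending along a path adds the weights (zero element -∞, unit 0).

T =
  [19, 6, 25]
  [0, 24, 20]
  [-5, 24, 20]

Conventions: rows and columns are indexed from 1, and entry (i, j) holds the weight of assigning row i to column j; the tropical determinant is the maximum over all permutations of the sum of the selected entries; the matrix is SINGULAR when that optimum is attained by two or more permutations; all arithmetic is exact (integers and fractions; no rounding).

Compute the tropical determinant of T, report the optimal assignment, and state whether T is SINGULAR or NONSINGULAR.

σ = (1, 2, 3): 19 + 24 + 20 = 63
σ = (1, 3, 2): 19 + 20 + 24 = 63
σ = (2, 1, 3): 6 + 0 + 20 = 26
σ = (2, 3, 1): 6 + 20 + (-5) = 21
σ = (3, 1, 2): 25 + 0 + 24 = 49
σ = (3, 2, 1): 25 + 24 + (-5) = 44
Optimal value attained by: σ = (1, 2, 3).
Answer: det⊕(T) = 63; verdict: SINGULAR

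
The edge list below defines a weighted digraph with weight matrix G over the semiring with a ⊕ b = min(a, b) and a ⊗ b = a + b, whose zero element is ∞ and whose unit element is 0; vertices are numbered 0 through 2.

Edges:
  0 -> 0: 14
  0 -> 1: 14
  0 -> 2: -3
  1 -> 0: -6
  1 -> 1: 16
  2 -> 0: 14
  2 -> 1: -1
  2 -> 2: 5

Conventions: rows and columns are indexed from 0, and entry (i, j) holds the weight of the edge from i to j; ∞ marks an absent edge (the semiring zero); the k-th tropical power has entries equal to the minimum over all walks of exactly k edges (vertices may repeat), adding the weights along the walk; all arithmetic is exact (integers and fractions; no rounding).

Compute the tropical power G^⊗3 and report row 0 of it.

G^⊗2:
  [8, -4, 2]
  [8, 8, -9]
  [-7, 4, 10]
G^⊗3:
  [-10, 1, 5]
  [2, -10, -4]
  [-2, 7, -10]
Answer: row 0 of G^⊗3 = [-10, 1, 5]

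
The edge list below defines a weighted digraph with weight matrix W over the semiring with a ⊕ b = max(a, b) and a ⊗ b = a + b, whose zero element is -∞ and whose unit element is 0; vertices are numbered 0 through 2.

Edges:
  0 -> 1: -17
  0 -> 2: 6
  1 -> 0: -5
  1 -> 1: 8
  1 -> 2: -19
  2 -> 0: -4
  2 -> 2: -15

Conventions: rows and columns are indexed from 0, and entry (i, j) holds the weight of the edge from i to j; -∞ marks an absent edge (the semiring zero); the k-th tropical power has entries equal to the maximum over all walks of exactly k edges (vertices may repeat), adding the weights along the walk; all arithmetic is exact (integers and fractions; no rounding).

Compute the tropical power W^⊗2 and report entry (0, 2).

W^⊗2:
  [2, -9, -9]
  [3, 16, 1]
  [-19, -21, 2]
Key observation: the optimum is the walk 0->2->2, with weight 6 + (-15) = -9.
Optimal value attained by: walk 0->2->2.
Answer: (W^⊗2)[0][2] = -9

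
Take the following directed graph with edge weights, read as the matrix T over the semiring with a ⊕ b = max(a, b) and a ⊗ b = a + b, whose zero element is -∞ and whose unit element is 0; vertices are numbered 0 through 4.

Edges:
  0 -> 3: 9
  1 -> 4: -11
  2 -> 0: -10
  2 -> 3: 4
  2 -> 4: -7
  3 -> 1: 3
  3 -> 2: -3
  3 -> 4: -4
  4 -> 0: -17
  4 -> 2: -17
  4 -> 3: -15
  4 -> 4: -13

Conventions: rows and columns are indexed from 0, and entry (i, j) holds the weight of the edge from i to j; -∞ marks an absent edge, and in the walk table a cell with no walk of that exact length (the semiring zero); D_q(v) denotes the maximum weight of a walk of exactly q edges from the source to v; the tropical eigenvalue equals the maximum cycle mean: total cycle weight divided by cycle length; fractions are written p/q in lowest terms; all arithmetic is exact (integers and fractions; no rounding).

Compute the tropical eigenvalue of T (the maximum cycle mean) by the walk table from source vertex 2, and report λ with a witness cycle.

q=0: [-∞, -∞, 0, -∞, -∞]
q=1: [-10, -∞, -∞, 4, -7]
q=2: [-24, 7, 1, -1, 0]
q=3: [-9, 2, -4, 5, -4]
q=4: [-14, 8, 2, 0, 1]
q=5: [-8, 3, -3, 6, -3]
Optimal cycle mean attained by: cycle 2->3->2, total 4 + (-3), length 2.
Answer: λ = 1/2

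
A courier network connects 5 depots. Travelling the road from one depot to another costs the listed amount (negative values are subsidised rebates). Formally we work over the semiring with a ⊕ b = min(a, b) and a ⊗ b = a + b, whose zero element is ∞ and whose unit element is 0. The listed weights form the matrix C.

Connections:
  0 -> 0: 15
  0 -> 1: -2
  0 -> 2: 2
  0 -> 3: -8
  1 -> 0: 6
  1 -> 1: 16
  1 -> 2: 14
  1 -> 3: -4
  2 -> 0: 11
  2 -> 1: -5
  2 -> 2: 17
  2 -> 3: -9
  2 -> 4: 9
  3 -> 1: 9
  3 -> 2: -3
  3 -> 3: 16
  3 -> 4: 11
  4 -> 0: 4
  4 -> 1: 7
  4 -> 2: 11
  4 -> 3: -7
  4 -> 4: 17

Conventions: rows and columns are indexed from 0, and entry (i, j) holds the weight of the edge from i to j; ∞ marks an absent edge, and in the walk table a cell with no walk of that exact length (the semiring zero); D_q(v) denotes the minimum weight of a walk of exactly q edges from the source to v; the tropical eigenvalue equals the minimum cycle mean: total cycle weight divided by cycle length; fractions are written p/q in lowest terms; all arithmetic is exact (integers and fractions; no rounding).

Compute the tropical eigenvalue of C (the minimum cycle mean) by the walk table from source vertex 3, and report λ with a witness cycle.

q=0: [∞, ∞, ∞, 0, ∞]
q=1: [∞, 9, -3, 16, 11]
q=2: [8, -8, 13, -12, 6]
q=3: [-2, -3, -15, -12, -1]
q=4: [-4, -20, -15, -24, -6]
q=5: [-14, -20, -27, -24, -13]
Optimal cycle mean attained by: cycle 2->3->2, total (-9) + (-3), length 2.
Answer: λ = -6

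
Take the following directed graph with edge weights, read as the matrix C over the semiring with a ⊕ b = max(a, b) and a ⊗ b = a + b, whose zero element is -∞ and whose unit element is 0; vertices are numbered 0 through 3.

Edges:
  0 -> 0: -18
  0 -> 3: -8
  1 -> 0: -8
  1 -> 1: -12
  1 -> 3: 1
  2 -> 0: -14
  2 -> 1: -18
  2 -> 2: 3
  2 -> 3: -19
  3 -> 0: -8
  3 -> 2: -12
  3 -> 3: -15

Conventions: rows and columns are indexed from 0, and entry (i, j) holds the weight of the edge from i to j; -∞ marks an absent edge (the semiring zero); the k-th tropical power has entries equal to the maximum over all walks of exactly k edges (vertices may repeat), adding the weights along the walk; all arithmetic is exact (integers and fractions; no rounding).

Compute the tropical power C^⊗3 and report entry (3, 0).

C^⊗2:
  [-16, -∞, -20, -23]
  [-7, -24, -11, -11]
  [-11, -15, 6, -16]
  [-23, -30, -9, -16]
C^⊗3:
  [-31, -38, -17, -24]
  [-19, -29, -8, -15]
  [-8, -12, 9, -13]
  [-23, -27, -6, -28]
Key observation: the optimum is the walk 3->2->2->0, with weight (-12) + 3 + (-14) = -23.
Optimal value attained by: walk 3->2->2->0.
Answer: (C^⊗3)[3][0] = -23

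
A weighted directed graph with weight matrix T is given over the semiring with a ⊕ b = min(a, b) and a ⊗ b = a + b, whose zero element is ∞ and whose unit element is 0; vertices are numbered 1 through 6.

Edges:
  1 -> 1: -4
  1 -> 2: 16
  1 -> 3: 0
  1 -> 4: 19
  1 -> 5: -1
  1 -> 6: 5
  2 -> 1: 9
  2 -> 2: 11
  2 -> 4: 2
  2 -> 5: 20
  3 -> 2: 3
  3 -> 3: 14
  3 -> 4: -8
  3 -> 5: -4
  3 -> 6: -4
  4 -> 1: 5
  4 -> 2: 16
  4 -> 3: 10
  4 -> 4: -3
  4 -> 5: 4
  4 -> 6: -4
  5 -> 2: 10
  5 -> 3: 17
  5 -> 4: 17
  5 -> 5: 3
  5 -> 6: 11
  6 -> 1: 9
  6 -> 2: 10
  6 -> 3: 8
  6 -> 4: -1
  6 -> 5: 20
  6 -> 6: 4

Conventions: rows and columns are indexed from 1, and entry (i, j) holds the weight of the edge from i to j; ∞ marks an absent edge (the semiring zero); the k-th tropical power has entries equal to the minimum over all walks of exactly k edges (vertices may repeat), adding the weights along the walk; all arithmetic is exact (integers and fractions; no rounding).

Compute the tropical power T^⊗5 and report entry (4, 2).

T^⊗2:
  [-8, 3, -4, -8, -5, -4]
  [5, 18, 9, -1, 6, -2]
  [-3, 6, 2, -11, -4, -12]
  [1, 6, 4, -6, 1, -7]
  [19, 13, 19, 9, 6, 13]
  [4, 11, 9, -4, 3, -5]
T^⊗3:
  [-12, -1, -8, -12, -9, -12]
  [1, 8, 5, -4, 3, -5]
  [-7, -2, -4, -14, -7, -15]
  [-3, 3, 1, -9, -2, -10]
  [14, 16, 19, 6, 9, 5]
  [0, 5, 3, -7, 0, -8]
T^⊗4:
  [-16, -5, -12, -16, -13, -16]
  [-3, 5, 1, -7, 0, -8]
  [-11, -5, -7, -17, -10, -18]
  [-7, 0, -3, -12, -5, -13]
  [10, 15, 13, 3, 10, 2]
  [-4, 2, 0, -10, -3, -11]
T^⊗5:
  [-20, -9, -16, -20, -17, -20]
  [-7, 2, -3, -10, -4, -11]
  [-15, -8, -11, -20, -13, -21]
  [-11, -3, -7, -15, -8, -16]
  [6, 12, 10, 0, 7, -1]
  [-8, -1, -4, -13, -6, -14]
Key observation: the optimum is the walk 4->4->4->4->6->2, with weight (-3) + (-3) + (-3) + (-4) + 10 = -3.
Optimal value attained by: walk 4->4->4->4->6->2.
Answer: (T^⊗5)[4][2] = -3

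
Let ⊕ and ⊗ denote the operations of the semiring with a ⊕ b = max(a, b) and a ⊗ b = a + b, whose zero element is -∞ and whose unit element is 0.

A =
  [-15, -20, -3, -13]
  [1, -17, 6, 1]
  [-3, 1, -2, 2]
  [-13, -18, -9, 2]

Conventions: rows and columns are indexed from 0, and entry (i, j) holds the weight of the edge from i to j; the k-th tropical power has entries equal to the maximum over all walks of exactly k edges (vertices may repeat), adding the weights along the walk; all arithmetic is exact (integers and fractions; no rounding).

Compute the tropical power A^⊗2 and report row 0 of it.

A^⊗2:
  [-6, -2, -5, -1]
  [3, 7, 4, 8]
  [2, -1, 7, 4]
  [-11, -8, -7, 4]
Answer: row 0 of A^⊗2 = [-6, -2, -5, -1]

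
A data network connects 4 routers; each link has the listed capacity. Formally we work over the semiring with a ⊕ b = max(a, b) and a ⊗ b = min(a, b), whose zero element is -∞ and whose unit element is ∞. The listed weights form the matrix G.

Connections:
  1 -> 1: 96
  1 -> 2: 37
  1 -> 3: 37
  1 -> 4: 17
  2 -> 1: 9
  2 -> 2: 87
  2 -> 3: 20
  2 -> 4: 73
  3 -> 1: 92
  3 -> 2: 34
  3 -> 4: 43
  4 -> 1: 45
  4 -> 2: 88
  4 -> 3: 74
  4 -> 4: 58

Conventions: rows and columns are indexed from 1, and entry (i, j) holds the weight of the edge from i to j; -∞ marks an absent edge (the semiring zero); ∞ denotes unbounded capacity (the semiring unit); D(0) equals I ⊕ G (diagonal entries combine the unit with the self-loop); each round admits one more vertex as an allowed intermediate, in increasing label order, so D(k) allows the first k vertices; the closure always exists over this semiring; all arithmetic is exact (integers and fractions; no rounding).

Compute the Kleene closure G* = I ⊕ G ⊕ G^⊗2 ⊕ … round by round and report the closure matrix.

D(0):
  [∞, 37, 37, 17]
  [9, ∞, 20, 73]
  [92, 34, ∞, 43]
  [45, 88, 74, ∞]
D(1):
  [∞, 37, 37, 17]
  [9, ∞, 20, 73]
  [92, 37, ∞, 43]
  [45, 88, 74, ∞]
D(2):
  [∞, 37, 37, 37]
  [9, ∞, 20, 73]
  [92, 37, ∞, 43]
  [45, 88, 74, ∞]
D(3):
  [∞, 37, 37, 37]
  [20, ∞, 20, 73]
  [92, 37, ∞, 43]
  [74, 88, 74, ∞]
D(4):
  [∞, 37, 37, 37]
  [73, ∞, 73, 73]
  [92, 43, ∞, 43]
  [74, 88, 74, ∞]
Answer: G* = [[∞, 37, 37, 37], [73, ∞, 73, 73], [92, 43, ∞, 43], [74, 88, 74, ∞]]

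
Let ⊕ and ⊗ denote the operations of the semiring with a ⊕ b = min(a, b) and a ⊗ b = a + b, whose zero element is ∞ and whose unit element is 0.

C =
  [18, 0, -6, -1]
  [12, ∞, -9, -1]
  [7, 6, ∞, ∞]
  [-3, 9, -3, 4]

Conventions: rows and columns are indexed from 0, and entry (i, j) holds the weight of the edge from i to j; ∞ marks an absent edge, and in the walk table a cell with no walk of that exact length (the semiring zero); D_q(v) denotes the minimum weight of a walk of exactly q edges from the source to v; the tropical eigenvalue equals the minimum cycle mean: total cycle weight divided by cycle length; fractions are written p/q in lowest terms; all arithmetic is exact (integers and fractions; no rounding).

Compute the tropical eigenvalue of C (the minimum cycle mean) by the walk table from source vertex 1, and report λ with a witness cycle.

q=0: [∞, 0, ∞, ∞]
q=1: [12, ∞, -9, -1]
q=2: [-4, -3, -4, 3]
q=3: [0, -4, -12, -5]
q=4: [-8, -6, -13, -5]
Optimal cycle mean attained by: cycle 0->3->0, total (-1) + (-3), length 2.
Answer: λ = -2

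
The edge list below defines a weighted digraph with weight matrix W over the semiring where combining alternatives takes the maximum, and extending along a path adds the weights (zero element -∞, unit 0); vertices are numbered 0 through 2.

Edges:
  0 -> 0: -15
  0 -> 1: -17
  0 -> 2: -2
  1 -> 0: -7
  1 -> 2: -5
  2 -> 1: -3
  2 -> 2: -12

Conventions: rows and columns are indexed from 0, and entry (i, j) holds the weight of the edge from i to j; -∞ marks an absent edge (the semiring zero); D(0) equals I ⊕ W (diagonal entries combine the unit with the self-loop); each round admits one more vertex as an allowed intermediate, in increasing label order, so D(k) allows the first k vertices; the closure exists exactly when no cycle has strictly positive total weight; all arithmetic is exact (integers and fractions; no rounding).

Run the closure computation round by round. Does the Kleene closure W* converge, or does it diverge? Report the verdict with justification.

D(0):
  [0, -17, -2]
  [-7, 0, -5]
  [-∞, -3, 0]
D(1):
  [0, -17, -2]
  [-7, 0, -5]
  [-∞, -3, 0]
D(2):
  [0, -17, -2]
  [-7, 0, -5]
  [-10, -3, 0]
D(3):
  [0, -5, -2]
  [-7, 0, -5]
  [-10, -3, 0]
Key observation: every diagonal entry stays at the unit through all rounds, so no improving cycle exists.
Answer: CONVERGES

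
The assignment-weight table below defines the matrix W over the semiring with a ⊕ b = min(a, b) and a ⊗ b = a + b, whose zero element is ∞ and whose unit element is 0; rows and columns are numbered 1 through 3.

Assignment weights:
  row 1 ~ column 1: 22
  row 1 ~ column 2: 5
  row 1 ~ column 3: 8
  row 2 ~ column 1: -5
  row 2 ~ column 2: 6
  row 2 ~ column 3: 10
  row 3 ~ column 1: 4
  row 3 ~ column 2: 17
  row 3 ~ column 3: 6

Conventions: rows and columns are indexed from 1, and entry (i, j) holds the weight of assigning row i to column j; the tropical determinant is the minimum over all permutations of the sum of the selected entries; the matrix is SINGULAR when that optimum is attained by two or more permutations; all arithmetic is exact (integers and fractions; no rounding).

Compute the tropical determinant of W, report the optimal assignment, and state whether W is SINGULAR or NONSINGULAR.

σ = (1, 2, 3): 22 + 6 + 6 = 34
σ = (1, 3, 2): 22 + 10 + 17 = 49
σ = (2, 1, 3): 5 + (-5) + 6 = 6
σ = (2, 3, 1): 5 + 10 + 4 = 19
σ = (3, 1, 2): 8 + (-5) + 17 = 20
σ = (3, 2, 1): 8 + 6 + 4 = 18
Optimal value attained by: σ = (2, 1, 3).
Answer: det⊕(W) = 6; verdict: NONSINGULAR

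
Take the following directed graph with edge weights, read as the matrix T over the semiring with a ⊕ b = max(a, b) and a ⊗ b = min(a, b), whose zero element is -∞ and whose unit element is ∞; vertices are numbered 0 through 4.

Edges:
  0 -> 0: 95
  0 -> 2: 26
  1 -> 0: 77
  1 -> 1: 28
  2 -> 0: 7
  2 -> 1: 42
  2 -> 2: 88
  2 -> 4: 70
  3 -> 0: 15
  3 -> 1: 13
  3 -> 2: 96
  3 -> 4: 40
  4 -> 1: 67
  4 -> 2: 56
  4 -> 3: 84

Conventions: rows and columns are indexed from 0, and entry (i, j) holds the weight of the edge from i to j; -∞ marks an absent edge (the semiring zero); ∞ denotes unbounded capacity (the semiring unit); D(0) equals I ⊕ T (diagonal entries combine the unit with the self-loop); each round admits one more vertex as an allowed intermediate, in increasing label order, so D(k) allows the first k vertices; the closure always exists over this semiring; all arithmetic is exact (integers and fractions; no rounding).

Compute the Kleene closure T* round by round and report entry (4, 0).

D(0):
  [∞, -∞, 26, -∞, -∞]
  [77, ∞, -∞, -∞, -∞]
  [7, 42, ∞, -∞, 70]
  [15, 13, 96, ∞, 40]
  [-∞, 67, 56, 84, ∞]
D(1):
  [∞, -∞, 26, -∞, -∞]
  [77, ∞, 26, -∞, -∞]
  [7, 42, ∞, -∞, 70]
  [15, 13, 96, ∞, 40]
  [-∞, 67, 56, 84, ∞]
D(2):
  [∞, -∞, 26, -∞, -∞]
  [77, ∞, 26, -∞, -∞]
  [42, 42, ∞, -∞, 70]
  [15, 13, 96, ∞, 40]
  [67, 67, 56, 84, ∞]
D(3):
  [∞, 26, 26, -∞, 26]
  [77, ∞, 26, -∞, 26]
  [42, 42, ∞, -∞, 70]
  [42, 42, 96, ∞, 70]
  [67, 67, 56, 84, ∞]
D(4):
  [∞, 26, 26, -∞, 26]
  [77, ∞, 26, -∞, 26]
  [42, 42, ∞, -∞, 70]
  [42, 42, 96, ∞, 70]
  [67, 67, 84, 84, ∞]
D(5):
  [∞, 26, 26, 26, 26]
  [77, ∞, 26, 26, 26]
  [67, 67, ∞, 70, 70]
  [67, 67, 96, ∞, 70]
  [67, 67, 84, 84, ∞]
Answer: T*[4][0] = 67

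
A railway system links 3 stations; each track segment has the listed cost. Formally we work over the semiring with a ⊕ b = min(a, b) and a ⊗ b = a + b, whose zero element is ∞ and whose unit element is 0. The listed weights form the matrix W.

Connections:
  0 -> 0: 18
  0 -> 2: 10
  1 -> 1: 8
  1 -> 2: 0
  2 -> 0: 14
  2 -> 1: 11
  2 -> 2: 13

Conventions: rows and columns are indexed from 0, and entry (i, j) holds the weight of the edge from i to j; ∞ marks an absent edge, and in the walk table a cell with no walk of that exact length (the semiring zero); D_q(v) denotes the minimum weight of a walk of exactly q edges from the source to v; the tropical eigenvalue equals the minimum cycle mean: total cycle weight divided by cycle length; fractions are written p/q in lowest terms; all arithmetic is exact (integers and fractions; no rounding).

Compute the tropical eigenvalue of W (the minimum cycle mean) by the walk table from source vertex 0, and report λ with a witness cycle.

q=0: [0, ∞, ∞]
q=1: [18, ∞, 10]
q=2: [24, 21, 23]
q=3: [37, 29, 21]
Optimal cycle mean attained by: cycle 1->2->1, total 0 + 11, length 2.
Answer: λ = 11/2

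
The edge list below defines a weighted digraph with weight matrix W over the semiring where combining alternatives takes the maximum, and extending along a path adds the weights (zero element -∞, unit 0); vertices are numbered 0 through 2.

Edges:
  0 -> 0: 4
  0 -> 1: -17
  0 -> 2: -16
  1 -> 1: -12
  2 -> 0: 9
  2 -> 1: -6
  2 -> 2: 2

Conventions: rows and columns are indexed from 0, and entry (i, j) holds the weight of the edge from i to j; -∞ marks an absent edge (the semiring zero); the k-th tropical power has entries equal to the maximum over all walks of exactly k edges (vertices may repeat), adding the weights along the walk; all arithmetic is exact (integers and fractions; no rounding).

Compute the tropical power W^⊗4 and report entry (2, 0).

W^⊗2:
  [8, -13, -12]
  [-∞, -24, -∞]
  [13, -4, 4]
W^⊗3:
  [12, -9, -8]
  [-∞, -36, -∞]
  [17, -2, 6]
W^⊗4:
  [16, -5, -4]
  [-∞, -48, -∞]
  [21, 0, 8]
Key observation: the optimum is the walk 2->0->0->0->0, with weight 9 + 4 + 4 + 4 = 21.
Optimal value attained by: walk 2->0->0->0->0.
Answer: (W^⊗4)[2][0] = 21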